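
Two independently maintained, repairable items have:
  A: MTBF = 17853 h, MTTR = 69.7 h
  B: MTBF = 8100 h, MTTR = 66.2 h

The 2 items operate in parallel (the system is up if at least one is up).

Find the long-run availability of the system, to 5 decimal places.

A(A) = MTBF/(MTBF+MTTR) = 17853/(17853+69.7) = 0.996111
A(B) = MTBF/(MTBF+MTTR) = 8100/(8100+66.2) = 0.991893
Parallel availability: 1 − (1 − 0.996111)(1 − 0.991893) = 0.99997

0.99997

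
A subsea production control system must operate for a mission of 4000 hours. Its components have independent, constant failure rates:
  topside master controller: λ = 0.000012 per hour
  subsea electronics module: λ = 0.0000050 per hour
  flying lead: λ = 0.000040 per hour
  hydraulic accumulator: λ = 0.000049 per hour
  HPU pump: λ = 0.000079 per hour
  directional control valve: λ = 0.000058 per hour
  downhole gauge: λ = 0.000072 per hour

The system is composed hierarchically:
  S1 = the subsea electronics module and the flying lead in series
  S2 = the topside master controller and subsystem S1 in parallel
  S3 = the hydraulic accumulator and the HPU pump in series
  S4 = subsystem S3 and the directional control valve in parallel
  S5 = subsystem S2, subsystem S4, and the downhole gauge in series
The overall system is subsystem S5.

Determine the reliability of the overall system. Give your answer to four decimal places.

0.6822

R(topside master controller) = exp(−0.000012 × 4000) = 0.953134
R(subsea electronics module) = exp(−0.0000050 × 4000) = 0.980199
R(flying lead) = exp(−0.000040 × 4000) = 0.852144
R(hydraulic accumulator) = exp(−0.000049 × 4000) = 0.822012
R(HPU pump) = exp(−0.000079 × 4000) = 0.729059
R(directional control valve) = exp(−0.000058 × 4000) = 0.792946
R(downhole gauge) = exp(−0.000072 × 4000) = 0.749762
Series (subsea electronics module and flying lead): 0.980199 × 0.852144 = 0.835271
Parallel (topside master controller and [0.835271]): 1 − (1 − 0.953134)(1 − 0.835271) = 0.992280
Series (hydraulic accumulator and HPU pump): 0.822012 × 0.729059 = 0.599295
Parallel ([0.599295] and directional control valve): 1 − (1 − 0.599295)(1 − 0.792946) = 0.917032
Series ([0.992280], [0.917032], and downhole gauge): 0.992280 × 0.917032 × 0.749762 = 0.6822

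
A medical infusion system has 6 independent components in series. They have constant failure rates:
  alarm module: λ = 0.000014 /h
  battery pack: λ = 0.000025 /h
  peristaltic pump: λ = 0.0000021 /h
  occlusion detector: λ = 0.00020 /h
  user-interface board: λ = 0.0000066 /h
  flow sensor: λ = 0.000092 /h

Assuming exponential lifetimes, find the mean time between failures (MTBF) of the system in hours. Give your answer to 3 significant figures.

2940

Series of exponential components: λ_sys = Σ λ_i
λ_sys = 0.000014 + 0.000025 + 0.0000021 + 0.00020 + 0.0000066 + 0.000092 = 3.3970e-04 /h
MTBF = 1 / λ_sys = 2940 h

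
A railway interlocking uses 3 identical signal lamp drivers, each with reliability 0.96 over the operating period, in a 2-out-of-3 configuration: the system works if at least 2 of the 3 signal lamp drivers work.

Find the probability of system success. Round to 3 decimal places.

0.995

R = Σ_{i=2}^{3} C(3,i) p^i (1−p)^{3−i} with p = 0.96
C(3,2)·0.96^2·0.04^1 = 0.11059
C(3,3)·0.96^3·0.04^0 = 0.88474
Sum = 0.995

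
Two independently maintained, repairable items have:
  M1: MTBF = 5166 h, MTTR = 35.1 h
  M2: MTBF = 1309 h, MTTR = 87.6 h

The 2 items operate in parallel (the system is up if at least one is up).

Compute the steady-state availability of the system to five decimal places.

0.99958

A(M1) = MTBF/(MTBF+MTTR) = 5166/(5166+35.1) = 0.993251
A(M2) = MTBF/(MTBF+MTTR) = 1309/(1309+87.6) = 0.937276
Parallel availability: 1 − (1 − 0.993251)(1 − 0.937276) = 0.99958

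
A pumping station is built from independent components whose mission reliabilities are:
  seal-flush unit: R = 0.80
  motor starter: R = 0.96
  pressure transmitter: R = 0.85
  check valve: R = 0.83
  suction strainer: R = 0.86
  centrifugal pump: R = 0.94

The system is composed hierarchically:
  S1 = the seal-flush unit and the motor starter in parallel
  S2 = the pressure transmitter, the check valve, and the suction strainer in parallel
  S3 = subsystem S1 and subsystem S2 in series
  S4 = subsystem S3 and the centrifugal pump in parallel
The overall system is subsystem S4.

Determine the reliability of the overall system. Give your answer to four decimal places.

Parallel (seal-flush unit and motor starter): 1 − (1 − 0.800000)(1 − 0.960000) = 0.992000
Parallel (pressure transmitter, check valve, and suction strainer): 1 − (1 − 0.850000)(1 − 0.830000)(1 − 0.860000) = 0.996430
Series ([0.992000] and [0.996430]): 0.992000 × 0.996430 = 0.988459
Parallel ([0.988459] and centrifugal pump): 1 − (1 − 0.988459)(1 − 0.940000) = 0.9993

0.9993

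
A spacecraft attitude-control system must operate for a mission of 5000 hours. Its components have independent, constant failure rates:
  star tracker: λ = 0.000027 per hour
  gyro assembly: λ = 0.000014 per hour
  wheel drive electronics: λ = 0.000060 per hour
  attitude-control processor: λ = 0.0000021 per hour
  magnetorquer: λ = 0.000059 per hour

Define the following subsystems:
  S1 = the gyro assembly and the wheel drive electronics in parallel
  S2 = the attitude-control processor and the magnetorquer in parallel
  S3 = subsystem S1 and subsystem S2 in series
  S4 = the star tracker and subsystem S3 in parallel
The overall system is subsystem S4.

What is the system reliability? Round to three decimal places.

R(star tracker) = exp(−0.000027 × 5000) = 0.87372
R(gyro assembly) = exp(−0.000014 × 5000) = 0.93239
R(wheel drive electronics) = exp(−0.000060 × 5000) = 0.74082
R(attitude-control processor) = exp(−0.0000021 × 5000) = 0.98955
R(magnetorquer) = exp(−0.000059 × 5000) = 0.74453
Parallel (gyro assembly and wheel drive electronics): 1 − (1 − 0.93239)(1 − 0.74082) = 0.98248
Parallel (attitude-control processor and magnetorquer): 1 − (1 − 0.98955)(1 − 0.74453) = 0.99733
Series ([0.98248] and [0.99733]): 0.98248 × 0.99733 = 0.97986
Parallel (star tracker and [0.97986]): 1 − (1 − 0.87372)(1 − 0.97986) = 0.997

0.997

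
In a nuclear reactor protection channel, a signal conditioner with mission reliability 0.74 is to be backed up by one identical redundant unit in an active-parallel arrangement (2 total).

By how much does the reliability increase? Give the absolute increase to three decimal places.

R_before = 0.74
R_after = 1 − (1 − 0.74)^2 = 0.932
ΔR = 0.932 − 0.74 = 0.192

0.192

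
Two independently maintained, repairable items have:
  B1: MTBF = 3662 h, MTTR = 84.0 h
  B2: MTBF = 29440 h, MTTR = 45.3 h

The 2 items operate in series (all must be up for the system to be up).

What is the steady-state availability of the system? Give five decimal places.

0.97607

A(B1) = MTBF/(MTBF+MTTR) = 3662/(3662+84.0) = 0.977576
A(B2) = MTBF/(MTBF+MTTR) = 29440/(29440+45.3) = 0.998464
Series availability: 0.977576 × 0.998464 = 0.97607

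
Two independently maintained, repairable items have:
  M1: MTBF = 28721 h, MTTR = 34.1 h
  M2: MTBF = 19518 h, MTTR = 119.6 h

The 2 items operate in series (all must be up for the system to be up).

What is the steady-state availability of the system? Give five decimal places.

0.99273

A(M1) = MTBF/(MTBF+MTTR) = 28721/(28721+34.1) = 0.998814
A(M2) = MTBF/(MTBF+MTTR) = 19518/(19518+119.6) = 0.993910
Series availability: 0.998814 × 0.993910 = 0.99273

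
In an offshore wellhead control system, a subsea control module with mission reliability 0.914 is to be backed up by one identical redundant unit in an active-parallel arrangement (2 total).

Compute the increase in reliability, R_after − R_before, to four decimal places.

0.0786

R_before = 0.914
R_after = 1 − (1 − 0.914)^2 = 0.9926
ΔR = 0.9926 − 0.914 = 0.0786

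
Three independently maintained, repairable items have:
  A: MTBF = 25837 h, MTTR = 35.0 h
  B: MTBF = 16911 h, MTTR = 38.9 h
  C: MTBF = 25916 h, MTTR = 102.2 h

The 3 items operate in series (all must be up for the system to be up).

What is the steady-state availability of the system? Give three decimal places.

0.992

A(A) = MTBF/(MTBF+MTTR) = 25837/(25837+35.0) = 0.998647
A(B) = MTBF/(MTBF+MTTR) = 16911/(16911+38.9) = 0.997705
A(C) = MTBF/(MTBF+MTTR) = 25916/(25916+102.2) = 0.996072
Series availability: 0.998647 × 0.997705 × 0.996072 = 0.992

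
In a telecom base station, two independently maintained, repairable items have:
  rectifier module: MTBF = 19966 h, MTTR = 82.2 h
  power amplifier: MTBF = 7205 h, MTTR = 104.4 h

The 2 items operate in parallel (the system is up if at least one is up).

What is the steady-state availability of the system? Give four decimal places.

A(rectifier module) = MTBF/(MTBF+MTTR) = 19966/(19966+82.2) = 0.995900
A(power amplifier) = MTBF/(MTBF+MTTR) = 7205/(7205+104.4) = 0.985717
Parallel availability: 1 − (1 − 0.995900)(1 − 0.985717) = 0.9999

0.9999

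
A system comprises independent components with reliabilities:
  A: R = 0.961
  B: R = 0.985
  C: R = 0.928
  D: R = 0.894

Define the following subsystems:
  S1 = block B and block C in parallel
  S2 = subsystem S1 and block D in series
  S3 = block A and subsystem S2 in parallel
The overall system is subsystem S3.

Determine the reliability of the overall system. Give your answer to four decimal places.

0.9958

Parallel (B and C): 1 − (1 − 0.985000)(1 − 0.928000) = 0.998920
Series ([0.998920] and D): 0.998920 × 0.894000 = 0.893034
Parallel (A and [0.893034]): 1 − (1 − 0.961000)(1 − 0.893034) = 0.9958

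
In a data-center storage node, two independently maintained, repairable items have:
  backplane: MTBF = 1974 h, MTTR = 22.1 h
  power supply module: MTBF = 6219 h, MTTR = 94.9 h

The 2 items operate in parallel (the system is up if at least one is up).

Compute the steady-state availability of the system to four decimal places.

A(backplane) = MTBF/(MTBF+MTTR) = 1974/(1974+22.1) = 0.988928
A(power supply module) = MTBF/(MTBF+MTTR) = 6219/(6219+94.9) = 0.984970
Parallel availability: 1 − (1 − 0.988928)(1 − 0.984970) = 0.9998

0.9998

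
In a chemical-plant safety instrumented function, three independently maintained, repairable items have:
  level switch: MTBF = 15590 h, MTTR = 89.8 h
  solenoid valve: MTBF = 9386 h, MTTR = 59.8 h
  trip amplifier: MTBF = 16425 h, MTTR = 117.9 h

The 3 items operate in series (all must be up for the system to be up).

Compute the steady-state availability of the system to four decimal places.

A(level switch) = MTBF/(MTBF+MTTR) = 15590/(15590+89.8) = 0.994273
A(solenoid valve) = MTBF/(MTBF+MTTR) = 9386/(9386+59.8) = 0.993669
A(trip amplifier) = MTBF/(MTBF+MTTR) = 16425/(16425+117.9) = 0.992873
Series availability: 0.994273 × 0.993669 × 0.992873 = 0.9809

0.9809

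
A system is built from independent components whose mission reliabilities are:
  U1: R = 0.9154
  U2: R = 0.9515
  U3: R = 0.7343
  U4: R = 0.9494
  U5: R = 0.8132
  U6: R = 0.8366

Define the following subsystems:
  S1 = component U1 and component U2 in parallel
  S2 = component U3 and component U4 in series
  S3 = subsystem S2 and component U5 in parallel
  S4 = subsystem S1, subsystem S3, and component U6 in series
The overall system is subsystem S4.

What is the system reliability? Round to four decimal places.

0.7860

Parallel (U1 and U2): 1 − (1 − 0.915400)(1 − 0.951500) = 0.995897
Series (U3 and U4): 0.734300 × 0.949400 = 0.697144
Parallel ([0.697144] and U5): 1 − (1 − 0.697144)(1 − 0.813200) = 0.943426
Series ([0.995897], [0.943426], and U6): 0.995897 × 0.943426 × 0.836600 = 0.7860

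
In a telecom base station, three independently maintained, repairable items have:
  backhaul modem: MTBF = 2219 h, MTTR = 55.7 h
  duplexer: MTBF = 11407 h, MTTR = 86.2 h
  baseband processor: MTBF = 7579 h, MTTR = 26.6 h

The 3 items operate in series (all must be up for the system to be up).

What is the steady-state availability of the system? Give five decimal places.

A(backhaul modem) = MTBF/(MTBF+MTTR) = 2219/(2219+55.7) = 0.975513
A(duplexer) = MTBF/(MTBF+MTTR) = 11407/(11407+86.2) = 0.992500
A(baseband processor) = MTBF/(MTBF+MTTR) = 7579/(7579+26.6) = 0.996503
Series availability: 0.975513 × 0.992500 × 0.996503 = 0.96481

0.96481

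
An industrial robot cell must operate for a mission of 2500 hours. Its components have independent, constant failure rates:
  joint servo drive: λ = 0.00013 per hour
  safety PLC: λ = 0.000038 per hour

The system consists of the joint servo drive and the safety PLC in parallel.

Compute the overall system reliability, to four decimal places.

0.9749

R(joint servo drive) = exp(−0.00013 × 2500) = 0.722527
R(safety PLC) = exp(−0.000038 × 2500) = 0.909373
Parallel (joint servo drive and safety PLC): 1 − (1 − 0.722527)(1 − 0.909373) = 0.9749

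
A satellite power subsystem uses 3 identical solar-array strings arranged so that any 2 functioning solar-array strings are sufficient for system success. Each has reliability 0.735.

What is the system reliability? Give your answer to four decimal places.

0.8265

R = Σ_{i=2}^{3} C(3,i) p^i (1−p)^{3−i} with p = 0.735
C(3,2)·0.735^2·0.265^1 = 0.429479
C(3,3)·0.735^3·0.265^0 = 0.397065
Sum = 0.8265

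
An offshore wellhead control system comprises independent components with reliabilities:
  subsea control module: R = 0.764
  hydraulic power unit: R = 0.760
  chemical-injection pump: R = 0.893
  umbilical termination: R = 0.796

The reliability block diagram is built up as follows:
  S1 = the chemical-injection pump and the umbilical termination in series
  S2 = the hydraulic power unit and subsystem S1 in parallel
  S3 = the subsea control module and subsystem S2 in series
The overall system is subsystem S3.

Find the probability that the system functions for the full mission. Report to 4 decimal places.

Series (chemical-injection pump and umbilical termination): 0.893000 × 0.796000 = 0.710828
Parallel (hydraulic power unit and [0.710828]): 1 − (1 − 0.760000)(1 − 0.710828) = 0.930599
Series (subsea control module and [0.930599]): 0.764000 × 0.930599 = 0.7110

0.7110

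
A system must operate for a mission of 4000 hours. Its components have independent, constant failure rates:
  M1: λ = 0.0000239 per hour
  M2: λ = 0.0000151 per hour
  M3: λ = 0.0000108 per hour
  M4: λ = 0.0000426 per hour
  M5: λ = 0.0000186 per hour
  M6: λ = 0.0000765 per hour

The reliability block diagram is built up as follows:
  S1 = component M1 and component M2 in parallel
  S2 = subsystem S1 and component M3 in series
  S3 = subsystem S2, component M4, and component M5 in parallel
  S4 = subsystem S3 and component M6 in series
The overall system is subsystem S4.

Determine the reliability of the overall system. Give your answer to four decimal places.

0.7360

R(M1) = exp(−0.0000239 × 4000) = 0.908827
R(M2) = exp(−0.0000151 × 4000) = 0.941388
R(M3) = exp(−0.0000108 × 4000) = 0.957720
R(M4) = exp(−0.0000426 × 4000) = 0.843327
R(M5) = exp(−0.0000186 × 4000) = 0.928300
R(M6) = exp(−0.0000765 × 4000) = 0.736387
Parallel (M1 and M2): 1 − (1 − 0.908827)(1 − 0.941388) = 0.994656
Series ([0.994656] and M3): 0.994656 × 0.957720 = 0.952602
Parallel ([0.952602], M4, and M5): 1 − (1 − 0.952602)(1 − 0.843327)(1 − 0.928300) = 0.999468
Series ([0.999468] and M6): 0.999468 × 0.736387 = 0.7360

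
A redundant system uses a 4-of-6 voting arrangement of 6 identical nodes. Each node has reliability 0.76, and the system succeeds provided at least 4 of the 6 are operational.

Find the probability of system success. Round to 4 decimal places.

0.8461

R = Σ_{i=4}^{6} C(6,i) p^i (1−p)^{6−i} with p = 0.76
C(6,4)·0.76^4·0.24^2 = 0.288249
C(6,5)·0.76^5·0.24^1 = 0.365116
C(6,6)·0.76^6·0.24^0 = 0.192700
Sum = 0.8461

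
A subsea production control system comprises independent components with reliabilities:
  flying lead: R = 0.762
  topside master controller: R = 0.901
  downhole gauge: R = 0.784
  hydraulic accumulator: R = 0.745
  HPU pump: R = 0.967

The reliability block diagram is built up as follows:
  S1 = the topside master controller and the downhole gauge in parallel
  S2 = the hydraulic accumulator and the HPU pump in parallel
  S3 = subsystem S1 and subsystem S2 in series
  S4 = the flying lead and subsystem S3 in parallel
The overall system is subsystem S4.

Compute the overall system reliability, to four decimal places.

0.9930

Parallel (topside master controller and downhole gauge): 1 − (1 − 0.901000)(1 − 0.784000) = 0.978616
Parallel (hydraulic accumulator and HPU pump): 1 − (1 − 0.745000)(1 − 0.967000) = 0.991585
Series ([0.978616] and [0.991585]): 0.978616 × 0.991585 = 0.970381
Parallel (flying lead and [0.970381]): 1 − (1 − 0.762000)(1 − 0.970381) = 0.9930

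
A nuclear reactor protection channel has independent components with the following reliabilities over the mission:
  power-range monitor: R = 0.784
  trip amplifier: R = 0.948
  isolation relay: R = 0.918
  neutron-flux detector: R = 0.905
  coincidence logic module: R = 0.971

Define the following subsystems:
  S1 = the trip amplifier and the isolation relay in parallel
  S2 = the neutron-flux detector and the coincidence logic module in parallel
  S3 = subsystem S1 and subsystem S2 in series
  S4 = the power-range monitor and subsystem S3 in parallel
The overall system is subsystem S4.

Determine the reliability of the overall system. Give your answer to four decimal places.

Parallel (trip amplifier and isolation relay): 1 − (1 − 0.948000)(1 − 0.918000) = 0.995736
Parallel (neutron-flux detector and coincidence logic module): 1 − (1 − 0.905000)(1 − 0.971000) = 0.997245
Series ([0.995736] and [0.997245]): 0.995736 × 0.997245 = 0.992993
Parallel (power-range monitor and [0.992993]): 1 − (1 − 0.784000)(1 − 0.992993) = 0.9985

0.9985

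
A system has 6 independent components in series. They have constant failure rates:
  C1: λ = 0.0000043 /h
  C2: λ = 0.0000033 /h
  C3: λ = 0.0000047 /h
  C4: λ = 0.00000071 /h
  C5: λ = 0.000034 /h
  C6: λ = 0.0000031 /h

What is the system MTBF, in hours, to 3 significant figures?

Series of exponential components: λ_sys = Σ λ_i
λ_sys = 0.0000043 + 0.0000033 + 0.0000047 + 0.00000071 + 0.000034 + 0.0000031 = 5.0110e-05 /h
MTBF = 1 / λ_sys = 20000 h

20000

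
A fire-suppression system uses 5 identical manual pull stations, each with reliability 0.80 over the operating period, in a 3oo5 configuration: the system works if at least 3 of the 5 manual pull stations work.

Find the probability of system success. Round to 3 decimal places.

0.942

R = Σ_{i=3}^{5} C(5,i) p^i (1−p)^{5−i} with p = 0.80
C(5,3)·0.80^3·0.20^2 = 0.20480
C(5,4)·0.80^4·0.20^1 = 0.40960
C(5,5)·0.80^5·0.20^0 = 0.32768
Sum = 0.942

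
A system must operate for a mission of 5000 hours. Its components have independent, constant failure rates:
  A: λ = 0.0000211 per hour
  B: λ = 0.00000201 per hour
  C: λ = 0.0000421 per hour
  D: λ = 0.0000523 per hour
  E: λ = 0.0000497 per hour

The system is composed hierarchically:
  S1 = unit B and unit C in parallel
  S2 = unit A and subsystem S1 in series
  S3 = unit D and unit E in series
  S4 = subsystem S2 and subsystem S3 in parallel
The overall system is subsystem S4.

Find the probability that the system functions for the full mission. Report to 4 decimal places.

R(A) = exp(−0.0000211 × 5000) = 0.899874
R(B) = exp(−0.00000201 × 5000) = 0.990000
R(C) = exp(−0.0000421 × 5000) = 0.810179
R(D) = exp(−0.0000523 × 5000) = 0.769896
R(E) = exp(−0.0000497 × 5000) = 0.779970
Parallel (B and C): 1 − (1 − 0.990000)(1 − 0.810179) = 0.998102
Series (A and [0.998102]): 0.899874 × 0.998102 = 0.898166
Series (D and E): 0.769896 × 0.779970 = 0.600496
Parallel ([0.898166] and [0.600496]): 1 − (1 − 0.898166)(1 − 0.600496) = 0.9593

0.9593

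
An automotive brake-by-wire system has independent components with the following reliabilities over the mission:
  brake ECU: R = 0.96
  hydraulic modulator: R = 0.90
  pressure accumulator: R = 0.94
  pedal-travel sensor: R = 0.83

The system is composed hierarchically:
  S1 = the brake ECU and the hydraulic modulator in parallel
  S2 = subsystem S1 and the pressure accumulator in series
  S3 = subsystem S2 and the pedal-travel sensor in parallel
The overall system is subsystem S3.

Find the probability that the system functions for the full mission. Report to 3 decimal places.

Parallel (brake ECU and hydraulic modulator): 1 − (1 − 0.96000)(1 − 0.90000) = 0.99600
Series ([0.99600] and pressure accumulator): 0.99600 × 0.94000 = 0.93624
Parallel ([0.93624] and pedal-travel sensor): 1 − (1 − 0.93624)(1 − 0.83000) = 0.989

0.989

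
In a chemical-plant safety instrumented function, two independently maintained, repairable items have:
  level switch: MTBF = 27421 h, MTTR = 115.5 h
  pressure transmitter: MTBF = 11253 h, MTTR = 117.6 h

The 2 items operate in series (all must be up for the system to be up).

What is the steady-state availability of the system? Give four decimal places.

A(level switch) = MTBF/(MTBF+MTTR) = 27421/(27421+115.5) = 0.995806
A(pressure transmitter) = MTBF/(MTBF+MTTR) = 11253/(11253+117.6) = 0.989658
Series availability: 0.995806 × 0.989658 = 0.9855

0.9855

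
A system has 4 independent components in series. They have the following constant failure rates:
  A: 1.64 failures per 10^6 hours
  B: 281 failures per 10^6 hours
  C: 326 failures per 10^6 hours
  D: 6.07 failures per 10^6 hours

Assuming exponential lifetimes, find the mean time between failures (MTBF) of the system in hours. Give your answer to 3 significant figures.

Series of exponential components: λ_sys = Σ λ_i
λ_sys = 0.00000164 + 0.000281 + 0.000326 + 0.00000607 = 6.1471e-04 /h
MTBF = 1 / λ_sys = 1630 h

1630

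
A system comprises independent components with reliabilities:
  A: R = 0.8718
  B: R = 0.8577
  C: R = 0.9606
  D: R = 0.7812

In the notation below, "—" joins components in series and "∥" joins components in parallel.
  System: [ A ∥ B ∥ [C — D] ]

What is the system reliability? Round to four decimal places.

0.9954

Series (C and D): 0.960600 × 0.781200 = 0.750421
Parallel (A, B, and [0.750421]): 1 − (1 − 0.871800)(1 − 0.857700)(1 − 0.750421) = 0.9954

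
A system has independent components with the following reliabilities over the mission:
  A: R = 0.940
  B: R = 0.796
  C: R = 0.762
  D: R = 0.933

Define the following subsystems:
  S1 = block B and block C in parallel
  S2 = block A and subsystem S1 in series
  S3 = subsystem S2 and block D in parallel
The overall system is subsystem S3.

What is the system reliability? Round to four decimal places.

Parallel (B and C): 1 − (1 − 0.796000)(1 − 0.762000) = 0.951448
Series (A and [0.951448]): 0.940000 × 0.951448 = 0.894361
Parallel ([0.894361] and D): 1 − (1 − 0.894361)(1 − 0.933000) = 0.9929

0.9929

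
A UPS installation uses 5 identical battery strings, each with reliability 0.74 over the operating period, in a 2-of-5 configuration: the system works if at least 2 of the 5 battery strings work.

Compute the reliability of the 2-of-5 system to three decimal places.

R = Σ_{i=2}^{5} C(5,i) p^i (1−p)^{5−i} with p = 0.74
C(5,2)·0.74^2·0.26^3 = 0.09625
C(5,3)·0.74^3·0.26^2 = 0.27393
C(5,4)·0.74^4·0.26^1 = 0.38983
C(5,5)·0.74^5·0.26^0 = 0.22190
Sum = 0.982

0.982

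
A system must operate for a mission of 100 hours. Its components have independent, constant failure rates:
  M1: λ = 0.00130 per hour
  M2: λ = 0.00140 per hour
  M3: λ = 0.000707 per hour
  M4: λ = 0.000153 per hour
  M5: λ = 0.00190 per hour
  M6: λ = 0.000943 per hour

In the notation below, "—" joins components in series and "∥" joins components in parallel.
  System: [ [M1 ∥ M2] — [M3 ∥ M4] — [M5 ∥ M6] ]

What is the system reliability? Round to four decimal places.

0.9677

R(M1) = exp(−0.00130 × 100) = 0.878095
R(M2) = exp(−0.00140 × 100) = 0.869358
R(M3) = exp(−0.000707 × 100) = 0.931741
R(M4) = exp(−0.000153 × 100) = 0.984816
R(M5) = exp(−0.00190 × 100) = 0.826959
R(M6) = exp(−0.000943 × 100) = 0.910010
Parallel (M1 and M2): 1 − (1 − 0.878095)(1 − 0.869358) = 0.984074
Parallel (M3 and M4): 1 − (1 − 0.931741)(1 − 0.984816) = 0.998964
Parallel (M5 and M6): 1 − (1 − 0.826959)(1 − 0.910010) = 0.984428
Series ([0.984074], [0.998964], and [0.984428]): 0.984074 × 0.998964 × 0.984428 = 0.9677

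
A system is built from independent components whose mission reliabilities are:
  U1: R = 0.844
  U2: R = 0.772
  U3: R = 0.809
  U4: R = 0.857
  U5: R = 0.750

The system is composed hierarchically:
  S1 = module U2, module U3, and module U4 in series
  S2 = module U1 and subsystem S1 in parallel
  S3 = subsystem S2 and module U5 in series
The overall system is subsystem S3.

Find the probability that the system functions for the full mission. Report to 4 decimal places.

0.6956

Series (U2, U3, and U4): 0.772000 × 0.809000 × 0.857000 = 0.535238
Parallel (U1 and [0.535238]): 1 − (1 − 0.844000)(1 − 0.535238) = 0.927497
Series ([0.927497] and U5): 0.927497 × 0.750000 = 0.6956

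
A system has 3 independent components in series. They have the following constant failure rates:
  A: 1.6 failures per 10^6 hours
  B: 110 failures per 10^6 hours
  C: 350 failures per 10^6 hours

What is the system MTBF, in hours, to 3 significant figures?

Series of exponential components: λ_sys = Σ λ_i
λ_sys = 0.0000016 + 0.00011 + 0.00035 = 4.6160e-04 /h
MTBF = 1 / λ_sys = 2170 h

2170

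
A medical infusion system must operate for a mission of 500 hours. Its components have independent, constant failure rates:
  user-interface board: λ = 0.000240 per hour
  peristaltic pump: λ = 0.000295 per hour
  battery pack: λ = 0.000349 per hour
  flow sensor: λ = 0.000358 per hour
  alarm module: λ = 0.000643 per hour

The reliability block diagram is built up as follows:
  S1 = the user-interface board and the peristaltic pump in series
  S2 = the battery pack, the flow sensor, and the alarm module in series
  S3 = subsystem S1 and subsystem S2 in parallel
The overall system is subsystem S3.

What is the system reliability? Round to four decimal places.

0.8848

R(user-interface board) = exp(−0.000240 × 500) = 0.886920
R(peristaltic pump) = exp(−0.000295 × 500) = 0.862862
R(battery pack) = exp(−0.000349 × 500) = 0.839877
R(flow sensor) = exp(−0.000358 × 500) = 0.836106
R(alarm module) = exp(−0.000643 × 500) = 0.725061
Series (user-interface board and peristaltic pump): 0.886920 × 0.862862 = 0.765290
Series (battery pack, flow sensor, and alarm module): 0.839877 × 0.836106 × 0.725061 = 0.509157
Parallel ([0.765290] and [0.509157]): 1 − (1 − 0.765290)(1 − 0.509157) = 0.8848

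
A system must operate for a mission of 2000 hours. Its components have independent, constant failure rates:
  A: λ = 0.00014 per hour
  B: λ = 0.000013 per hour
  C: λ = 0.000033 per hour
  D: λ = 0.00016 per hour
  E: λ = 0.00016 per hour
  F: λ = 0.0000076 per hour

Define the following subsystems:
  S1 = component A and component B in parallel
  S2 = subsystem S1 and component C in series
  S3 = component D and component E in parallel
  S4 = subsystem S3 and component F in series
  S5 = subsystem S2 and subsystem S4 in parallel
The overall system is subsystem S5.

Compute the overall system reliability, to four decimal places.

R(A) = exp(−0.00014 × 2000) = 0.755784
R(B) = exp(−0.000013 × 2000) = 0.974335
R(C) = exp(−0.000033 × 2000) = 0.936131
R(D) = exp(−0.00016 × 2000) = 0.726149
R(E) = exp(−0.00016 × 2000) = 0.726149
R(F) = exp(−0.0000076 × 2000) = 0.984915
Parallel (A and B): 1 − (1 − 0.755784)(1 − 0.974335) = 0.993732
Series ([0.993732] and C): 0.993732 × 0.936131 = 0.930263
Parallel (D and E): 1 − (1 − 0.726149)(1 − 0.726149) = 0.925006
Series ([0.925006] and F): 0.925006 × 0.984915 = 0.911052
Parallel ([0.930263] and [0.911052]): 1 − (1 − 0.930263)(1 − 0.911052) = 0.9938

0.9938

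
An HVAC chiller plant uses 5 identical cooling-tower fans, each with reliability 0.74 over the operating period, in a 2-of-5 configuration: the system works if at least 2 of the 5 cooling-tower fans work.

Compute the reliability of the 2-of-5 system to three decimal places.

R = Σ_{i=2}^{5} C(5,i) p^i (1−p)^{5−i} with p = 0.74
C(5,2)·0.74^2·0.26^3 = 0.09625
C(5,3)·0.74^3·0.26^2 = 0.27393
C(5,4)·0.74^4·0.26^1 = 0.38983
C(5,5)·0.74^5·0.26^0 = 0.22190
Sum = 0.982

0.982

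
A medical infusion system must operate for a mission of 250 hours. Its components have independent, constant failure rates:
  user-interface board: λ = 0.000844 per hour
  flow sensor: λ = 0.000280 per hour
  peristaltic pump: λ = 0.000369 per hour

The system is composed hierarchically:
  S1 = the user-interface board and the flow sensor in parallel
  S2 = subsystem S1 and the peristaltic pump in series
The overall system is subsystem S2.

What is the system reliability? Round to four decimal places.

R(user-interface board) = exp(−0.000844 × 250) = 0.809774
R(flow sensor) = exp(−0.000280 × 250) = 0.932394
R(peristaltic pump) = exp(−0.000369 × 250) = 0.911877
Parallel (user-interface board and flow sensor): 1 − (1 − 0.809774)(1 − 0.932394) = 0.987140
Series ([0.987140] and peristaltic pump): 0.987140 × 0.911877 = 0.9002

0.9002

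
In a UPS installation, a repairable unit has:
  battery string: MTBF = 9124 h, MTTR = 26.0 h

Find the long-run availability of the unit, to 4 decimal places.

A(battery string) = MTBF/(MTBF+MTTR) = 9124/(9124+26.0) = 0.9972

0.9972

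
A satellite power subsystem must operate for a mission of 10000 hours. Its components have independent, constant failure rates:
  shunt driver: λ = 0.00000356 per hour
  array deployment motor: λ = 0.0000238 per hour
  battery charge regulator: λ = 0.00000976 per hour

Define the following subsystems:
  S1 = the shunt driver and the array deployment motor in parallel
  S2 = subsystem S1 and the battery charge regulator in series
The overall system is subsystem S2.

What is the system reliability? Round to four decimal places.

R(shunt driver) = exp(−0.00000356 × 10000) = 0.965026
R(array deployment motor) = exp(−0.0000238 × 10000) = 0.788203
R(battery charge regulator) = exp(−0.00000976 × 10000) = 0.907012
Parallel (shunt driver and array deployment motor): 1 − (1 − 0.965026)(1 − 0.788203) = 0.992593
Series ([0.992593] and battery charge regulator): 0.992593 × 0.907012 = 0.9003

0.9003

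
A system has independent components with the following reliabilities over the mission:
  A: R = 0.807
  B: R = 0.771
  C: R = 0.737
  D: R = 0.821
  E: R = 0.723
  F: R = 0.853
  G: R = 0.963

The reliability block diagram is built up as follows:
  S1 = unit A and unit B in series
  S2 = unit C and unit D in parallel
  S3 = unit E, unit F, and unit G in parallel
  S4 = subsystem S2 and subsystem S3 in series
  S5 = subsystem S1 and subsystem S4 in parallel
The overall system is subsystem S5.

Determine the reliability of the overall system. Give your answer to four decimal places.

Series (A and B): 0.807000 × 0.771000 = 0.622197
Parallel (C and D): 1 − (1 − 0.737000)(1 − 0.821000) = 0.952923
Parallel (E, F, and G): 1 − (1 − 0.723000)(1 − 0.853000)(1 − 0.963000) = 0.998493
Series ([0.952923] and [0.998493]): 0.952923 × 0.998493 = 0.951487
Parallel ([0.622197] and [0.951487]): 1 − (1 − 0.622197)(1 − 0.951487) = 0.9817

0.9817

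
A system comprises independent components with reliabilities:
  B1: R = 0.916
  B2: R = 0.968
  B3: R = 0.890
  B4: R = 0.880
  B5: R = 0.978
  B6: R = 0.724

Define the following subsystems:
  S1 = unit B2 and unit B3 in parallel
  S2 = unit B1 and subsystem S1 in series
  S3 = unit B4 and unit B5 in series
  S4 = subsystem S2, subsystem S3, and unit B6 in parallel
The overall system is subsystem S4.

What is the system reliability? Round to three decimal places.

0.997

Parallel (B2 and B3): 1 − (1 − 0.96800)(1 − 0.89000) = 0.99648
Series (B1 and [0.99648]): 0.91600 × 0.99648 = 0.91278
Series (B4 and B5): 0.88000 × 0.97800 = 0.86064
Parallel ([0.91278], [0.86064], and B6): 1 − (1 − 0.91278)(1 − 0.86064)(1 − 0.72400) = 0.997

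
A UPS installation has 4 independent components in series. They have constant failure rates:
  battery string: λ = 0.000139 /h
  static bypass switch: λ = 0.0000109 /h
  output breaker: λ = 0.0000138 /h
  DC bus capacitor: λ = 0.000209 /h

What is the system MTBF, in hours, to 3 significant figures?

2680

Series of exponential components: λ_sys = Σ λ_i
λ_sys = 0.000139 + 0.0000109 + 0.0000138 + 0.000209 = 3.7270e-04 /h
MTBF = 1 / λ_sys = 2680 h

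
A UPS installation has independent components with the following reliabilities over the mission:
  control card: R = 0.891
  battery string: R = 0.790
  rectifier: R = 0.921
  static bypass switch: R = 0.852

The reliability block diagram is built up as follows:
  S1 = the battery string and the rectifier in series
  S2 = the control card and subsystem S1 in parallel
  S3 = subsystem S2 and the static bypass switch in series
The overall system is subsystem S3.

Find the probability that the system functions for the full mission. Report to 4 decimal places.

Series (battery string and rectifier): 0.790000 × 0.921000 = 0.727590
Parallel (control card and [0.727590]): 1 − (1 − 0.891000)(1 − 0.727590) = 0.970307
Series ([0.970307] and static bypass switch): 0.970307 × 0.852000 = 0.8267

0.8267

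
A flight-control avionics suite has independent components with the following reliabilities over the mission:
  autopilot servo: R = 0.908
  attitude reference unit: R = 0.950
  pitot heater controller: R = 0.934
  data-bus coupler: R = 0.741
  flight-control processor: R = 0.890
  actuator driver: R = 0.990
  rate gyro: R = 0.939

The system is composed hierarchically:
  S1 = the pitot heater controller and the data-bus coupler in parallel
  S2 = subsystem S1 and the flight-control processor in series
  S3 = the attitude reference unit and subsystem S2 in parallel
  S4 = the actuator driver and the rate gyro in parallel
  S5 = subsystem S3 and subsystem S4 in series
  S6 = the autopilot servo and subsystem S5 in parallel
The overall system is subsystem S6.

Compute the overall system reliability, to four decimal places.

0.9994

Parallel (pitot heater controller and data-bus coupler): 1 − (1 − 0.934000)(1 − 0.741000) = 0.982906
Series ([0.982906] and flight-control processor): 0.982906 × 0.890000 = 0.874786
Parallel (attitude reference unit and [0.874786]): 1 − (1 − 0.950000)(1 − 0.874786) = 0.993739
Parallel (actuator driver and rate gyro): 1 − (1 − 0.990000)(1 − 0.939000) = 0.999390
Series ([0.993739] and [0.999390]): 0.993739 × 0.999390 = 0.993133
Parallel (autopilot servo and [0.993133]): 1 − (1 − 0.908000)(1 − 0.993133) = 0.9994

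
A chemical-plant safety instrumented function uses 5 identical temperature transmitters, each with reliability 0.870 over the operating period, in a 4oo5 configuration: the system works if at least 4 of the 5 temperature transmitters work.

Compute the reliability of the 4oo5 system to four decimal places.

R = Σ_{i=4}^{5} C(5,i) p^i (1−p)^{5−i} with p = 0.870
C(5,4)·0.870^4·0.130^1 = 0.372383
C(5,5)·0.870^5·0.130^0 = 0.498421
Sum = 0.8708

0.8708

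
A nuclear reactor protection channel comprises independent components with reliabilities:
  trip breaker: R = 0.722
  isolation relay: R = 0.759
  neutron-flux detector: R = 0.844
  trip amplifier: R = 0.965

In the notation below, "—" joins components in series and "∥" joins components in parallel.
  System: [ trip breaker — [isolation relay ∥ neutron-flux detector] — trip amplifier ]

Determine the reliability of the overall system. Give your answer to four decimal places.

0.6705

Parallel (isolation relay and neutron-flux detector): 1 − (1 − 0.759000)(1 − 0.844000) = 0.962404
Series (trip breaker, [0.962404], and trip amplifier): 0.722000 × 0.962404 × 0.965000 = 0.6705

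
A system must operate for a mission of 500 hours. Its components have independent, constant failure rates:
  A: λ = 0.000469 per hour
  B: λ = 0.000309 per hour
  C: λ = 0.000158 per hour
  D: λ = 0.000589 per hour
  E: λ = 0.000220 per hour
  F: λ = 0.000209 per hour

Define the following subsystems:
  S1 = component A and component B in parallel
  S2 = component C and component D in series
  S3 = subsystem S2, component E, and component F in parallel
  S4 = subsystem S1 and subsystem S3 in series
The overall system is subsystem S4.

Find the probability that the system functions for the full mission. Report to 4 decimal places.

0.9670

R(A) = exp(−0.000469 × 500) = 0.790966
R(B) = exp(−0.000309 × 500) = 0.856843
R(C) = exp(−0.000158 × 500) = 0.924040
R(D) = exp(−0.000589 × 500) = 0.744904
R(E) = exp(−0.000220 × 500) = 0.895834
R(F) = exp(−0.000209 × 500) = 0.900775
Parallel (A and B): 1 − (1 − 0.790966)(1 − 0.856843) = 0.970075
Series (C and D): 0.924040 × 0.744904 = 0.688321
Parallel ([0.688321], E, and F): 1 − (1 − 0.688321)(1 − 0.895834)(1 − 0.900775) = 0.996779
Series ([0.970075] and [0.996779]): 0.970075 × 0.996779 = 0.9670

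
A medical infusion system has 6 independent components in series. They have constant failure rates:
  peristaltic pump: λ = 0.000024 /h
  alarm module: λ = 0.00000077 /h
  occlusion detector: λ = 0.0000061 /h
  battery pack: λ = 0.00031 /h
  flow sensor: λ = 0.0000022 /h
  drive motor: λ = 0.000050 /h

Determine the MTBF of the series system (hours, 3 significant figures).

2540

Series of exponential components: λ_sys = Σ λ_i
λ_sys = 0.000024 + 0.00000077 + 0.0000061 + 0.00031 + 0.0000022 + 0.000050 = 3.9307e-04 /h
MTBF = 1 / λ_sys = 2540 h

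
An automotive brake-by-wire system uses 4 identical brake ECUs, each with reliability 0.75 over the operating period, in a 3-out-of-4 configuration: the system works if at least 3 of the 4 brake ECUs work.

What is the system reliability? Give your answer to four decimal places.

R = Σ_{i=3}^{4} C(4,i) p^i (1−p)^{4−i} with p = 0.75
C(4,3)·0.75^3·0.25^1 = 0.421875
C(4,4)·0.75^4·0.25^0 = 0.316406
Sum = 0.7383

0.7383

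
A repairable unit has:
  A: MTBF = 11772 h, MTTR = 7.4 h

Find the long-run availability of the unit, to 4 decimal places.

A(A) = MTBF/(MTBF+MTTR) = 11772/(11772+7.4) = 0.9994

0.9994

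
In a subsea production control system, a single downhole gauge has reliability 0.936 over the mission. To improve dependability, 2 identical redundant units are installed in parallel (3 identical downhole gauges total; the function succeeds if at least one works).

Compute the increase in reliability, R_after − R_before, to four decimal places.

R_before = 0.936
R_after = 1 − (1 − 0.936)^3 = 0.9997
ΔR = 0.9997 − 0.936 = 0.0637

0.0637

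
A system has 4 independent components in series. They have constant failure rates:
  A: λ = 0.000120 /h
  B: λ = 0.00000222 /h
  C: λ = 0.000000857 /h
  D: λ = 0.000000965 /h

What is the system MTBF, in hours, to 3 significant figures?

8060

Series of exponential components: λ_sys = Σ λ_i
λ_sys = 0.000120 + 0.00000222 + 0.000000857 + 0.000000965 = 1.2404e-04 /h
MTBF = 1 / λ_sys = 8060 h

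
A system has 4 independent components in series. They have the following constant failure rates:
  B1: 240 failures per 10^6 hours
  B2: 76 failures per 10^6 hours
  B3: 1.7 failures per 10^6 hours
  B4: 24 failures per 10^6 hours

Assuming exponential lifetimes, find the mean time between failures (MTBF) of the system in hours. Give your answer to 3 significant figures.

2930

Series of exponential components: λ_sys = Σ λ_i
λ_sys = 0.00024 + 0.000076 + 0.0000017 + 0.000024 = 3.4170e-04 /h
MTBF = 1 / λ_sys = 2930 h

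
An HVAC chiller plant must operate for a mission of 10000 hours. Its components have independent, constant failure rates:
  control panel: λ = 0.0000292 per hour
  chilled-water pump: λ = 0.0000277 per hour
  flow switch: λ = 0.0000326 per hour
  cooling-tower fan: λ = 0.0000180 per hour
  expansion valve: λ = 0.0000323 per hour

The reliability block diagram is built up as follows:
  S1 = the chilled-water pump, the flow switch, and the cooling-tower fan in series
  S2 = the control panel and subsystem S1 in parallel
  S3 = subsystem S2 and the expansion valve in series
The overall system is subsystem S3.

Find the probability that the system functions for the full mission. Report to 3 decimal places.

0.624

R(control panel) = exp(−0.0000292 × 10000) = 0.74677
R(chilled-water pump) = exp(−0.0000277 × 10000) = 0.75805
R(flow switch) = exp(−0.0000326 × 10000) = 0.72181
R(cooling-tower fan) = exp(−0.0000180 × 10000) = 0.83527
R(expansion valve) = exp(−0.0000323 × 10000) = 0.72397
Series (chilled-water pump, flow switch, and cooling-tower fan): 0.75805 × 0.72181 × 0.83527 = 0.45703
Parallel (control panel and [0.45703]): 1 − (1 − 0.74677)(1 − 0.45703) = 0.86250
Series ([0.86250] and expansion valve): 0.86250 × 0.72397 = 0.624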